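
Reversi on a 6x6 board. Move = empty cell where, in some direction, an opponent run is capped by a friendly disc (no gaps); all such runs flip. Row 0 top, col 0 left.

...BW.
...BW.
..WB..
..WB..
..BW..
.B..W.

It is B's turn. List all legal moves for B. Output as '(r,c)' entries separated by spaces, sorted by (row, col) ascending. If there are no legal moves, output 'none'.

Answer: (0,5) (1,1) (1,2) (1,5) (2,1) (2,5) (3,1) (4,1) (4,4) (5,3)

Derivation:
(0,5): flips 2 -> legal
(1,1): flips 1 -> legal
(1,2): flips 2 -> legal
(1,5): flips 1 -> legal
(2,1): flips 1 -> legal
(2,4): no bracket -> illegal
(2,5): flips 1 -> legal
(3,1): flips 2 -> legal
(3,4): no bracket -> illegal
(4,1): flips 1 -> legal
(4,4): flips 1 -> legal
(4,5): no bracket -> illegal
(5,2): no bracket -> illegal
(5,3): flips 1 -> legal
(5,5): no bracket -> illegal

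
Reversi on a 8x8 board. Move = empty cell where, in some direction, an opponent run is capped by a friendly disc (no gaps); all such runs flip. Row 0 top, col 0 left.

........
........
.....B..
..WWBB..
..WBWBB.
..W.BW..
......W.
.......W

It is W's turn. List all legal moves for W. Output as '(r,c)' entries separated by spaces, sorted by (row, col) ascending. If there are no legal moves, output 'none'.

Answer: (1,5) (1,6) (2,4) (2,6) (3,6) (3,7) (4,7) (5,3) (6,4) (6,5)

Derivation:
(1,4): no bracket -> illegal
(1,5): flips 3 -> legal
(1,6): flips 3 -> legal
(2,3): no bracket -> illegal
(2,4): flips 1 -> legal
(2,6): flips 1 -> legal
(3,6): flips 2 -> legal
(3,7): flips 1 -> legal
(4,7): flips 2 -> legal
(5,3): flips 2 -> legal
(5,6): no bracket -> illegal
(5,7): no bracket -> illegal
(6,3): no bracket -> illegal
(6,4): flips 1 -> legal
(6,5): flips 2 -> legal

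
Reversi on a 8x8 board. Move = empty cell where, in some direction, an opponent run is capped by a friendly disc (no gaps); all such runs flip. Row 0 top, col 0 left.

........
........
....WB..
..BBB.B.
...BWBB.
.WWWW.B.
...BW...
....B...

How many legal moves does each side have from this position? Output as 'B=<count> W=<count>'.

Answer: B=7 W=11

Derivation:
-- B to move --
(1,3): no bracket -> illegal
(1,4): flips 1 -> legal
(1,5): flips 1 -> legal
(2,3): flips 1 -> legal
(3,5): no bracket -> illegal
(4,0): no bracket -> illegal
(4,1): flips 1 -> legal
(4,2): no bracket -> illegal
(5,0): no bracket -> illegal
(5,5): flips 1 -> legal
(6,0): no bracket -> illegal
(6,1): flips 1 -> legal
(6,2): no bracket -> illegal
(6,5): flips 2 -> legal
(7,3): no bracket -> illegal
(7,5): no bracket -> illegal
B mobility = 7
-- W to move --
(1,4): no bracket -> illegal
(1,5): no bracket -> illegal
(1,6): flips 3 -> legal
(2,1): flips 2 -> legal
(2,2): flips 1 -> legal
(2,3): flips 2 -> legal
(2,6): flips 1 -> legal
(2,7): flips 2 -> legal
(3,1): no bracket -> illegal
(3,5): no bracket -> illegal
(3,7): no bracket -> illegal
(4,1): no bracket -> illegal
(4,2): flips 2 -> legal
(4,7): flips 2 -> legal
(5,5): no bracket -> illegal
(5,7): no bracket -> illegal
(6,2): flips 1 -> legal
(6,5): no bracket -> illegal
(6,6): no bracket -> illegal
(6,7): no bracket -> illegal
(7,2): flips 1 -> legal
(7,3): flips 1 -> legal
(7,5): no bracket -> illegal
W mobility = 11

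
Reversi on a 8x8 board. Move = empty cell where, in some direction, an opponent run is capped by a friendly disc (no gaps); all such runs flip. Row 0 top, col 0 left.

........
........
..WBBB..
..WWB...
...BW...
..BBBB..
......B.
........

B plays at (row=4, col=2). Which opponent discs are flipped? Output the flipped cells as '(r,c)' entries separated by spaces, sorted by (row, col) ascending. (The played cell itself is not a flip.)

Answer: (3,3)

Derivation:
Dir NW: first cell '.' (not opp) -> no flip
Dir N: opp run (3,2) (2,2), next='.' -> no flip
Dir NE: opp run (3,3) capped by B -> flip
Dir W: first cell '.' (not opp) -> no flip
Dir E: first cell 'B' (not opp) -> no flip
Dir SW: first cell '.' (not opp) -> no flip
Dir S: first cell 'B' (not opp) -> no flip
Dir SE: first cell 'B' (not opp) -> no flip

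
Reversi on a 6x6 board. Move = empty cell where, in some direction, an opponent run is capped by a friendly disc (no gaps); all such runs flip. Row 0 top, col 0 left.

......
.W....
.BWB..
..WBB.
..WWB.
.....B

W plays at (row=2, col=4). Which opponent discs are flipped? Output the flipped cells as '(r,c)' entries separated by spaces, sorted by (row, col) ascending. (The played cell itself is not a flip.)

Answer: (2,3) (3,3)

Derivation:
Dir NW: first cell '.' (not opp) -> no flip
Dir N: first cell '.' (not opp) -> no flip
Dir NE: first cell '.' (not opp) -> no flip
Dir W: opp run (2,3) capped by W -> flip
Dir E: first cell '.' (not opp) -> no flip
Dir SW: opp run (3,3) capped by W -> flip
Dir S: opp run (3,4) (4,4), next='.' -> no flip
Dir SE: first cell '.' (not opp) -> no flip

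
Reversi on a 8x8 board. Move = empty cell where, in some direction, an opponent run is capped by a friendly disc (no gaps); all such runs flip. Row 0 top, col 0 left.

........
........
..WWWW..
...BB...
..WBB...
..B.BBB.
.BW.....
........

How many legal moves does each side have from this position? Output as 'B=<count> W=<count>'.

-- B to move --
(1,1): flips 1 -> legal
(1,2): flips 1 -> legal
(1,3): flips 1 -> legal
(1,4): flips 1 -> legal
(1,5): flips 1 -> legal
(1,6): flips 1 -> legal
(2,1): no bracket -> illegal
(2,6): no bracket -> illegal
(3,1): no bracket -> illegal
(3,2): flips 1 -> legal
(3,5): no bracket -> illegal
(3,6): no bracket -> illegal
(4,1): flips 1 -> legal
(5,1): flips 1 -> legal
(5,3): no bracket -> illegal
(6,3): flips 1 -> legal
(7,1): no bracket -> illegal
(7,2): flips 1 -> legal
(7,3): no bracket -> illegal
B mobility = 11
-- W to move --
(3,2): no bracket -> illegal
(3,5): no bracket -> illegal
(4,1): no bracket -> illegal
(4,5): flips 3 -> legal
(4,6): no bracket -> illegal
(4,7): no bracket -> illegal
(5,0): no bracket -> illegal
(5,1): no bracket -> illegal
(5,3): flips 2 -> legal
(5,7): no bracket -> illegal
(6,0): flips 1 -> legal
(6,3): no bracket -> illegal
(6,4): flips 3 -> legal
(6,5): no bracket -> illegal
(6,6): flips 3 -> legal
(6,7): no bracket -> illegal
(7,0): flips 4 -> legal
(7,1): no bracket -> illegal
(7,2): no bracket -> illegal
W mobility = 6

Answer: B=11 W=6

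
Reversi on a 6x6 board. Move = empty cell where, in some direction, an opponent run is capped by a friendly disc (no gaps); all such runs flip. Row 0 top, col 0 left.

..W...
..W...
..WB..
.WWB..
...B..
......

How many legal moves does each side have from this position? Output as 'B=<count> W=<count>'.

-- B to move --
(0,1): flips 1 -> legal
(0,3): no bracket -> illegal
(1,1): flips 1 -> legal
(1,3): no bracket -> illegal
(2,0): no bracket -> illegal
(2,1): flips 2 -> legal
(3,0): flips 2 -> legal
(4,0): no bracket -> illegal
(4,1): flips 1 -> legal
(4,2): no bracket -> illegal
B mobility = 5
-- W to move --
(1,3): no bracket -> illegal
(1,4): flips 1 -> legal
(2,4): flips 1 -> legal
(3,4): flips 2 -> legal
(4,2): no bracket -> illegal
(4,4): flips 1 -> legal
(5,2): no bracket -> illegal
(5,3): no bracket -> illegal
(5,4): flips 1 -> legal
W mobility = 5

Answer: B=5 W=5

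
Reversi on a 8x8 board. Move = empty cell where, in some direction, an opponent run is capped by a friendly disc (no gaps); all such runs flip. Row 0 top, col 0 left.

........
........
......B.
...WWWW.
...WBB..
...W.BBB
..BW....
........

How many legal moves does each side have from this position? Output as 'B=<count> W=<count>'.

-- B to move --
(2,2): flips 1 -> legal
(2,3): flips 1 -> legal
(2,4): flips 1 -> legal
(2,5): flips 1 -> legal
(2,7): flips 1 -> legal
(3,2): no bracket -> illegal
(3,7): no bracket -> illegal
(4,2): flips 1 -> legal
(4,6): flips 1 -> legal
(4,7): no bracket -> illegal
(5,2): no bracket -> illegal
(5,4): no bracket -> illegal
(6,4): flips 1 -> legal
(7,2): no bracket -> illegal
(7,3): no bracket -> illegal
(7,4): no bracket -> illegal
B mobility = 8
-- W to move --
(1,5): no bracket -> illegal
(1,6): flips 1 -> legal
(1,7): flips 1 -> legal
(2,5): no bracket -> illegal
(2,7): no bracket -> illegal
(3,7): no bracket -> illegal
(4,6): flips 2 -> legal
(4,7): no bracket -> illegal
(5,1): no bracket -> illegal
(5,2): no bracket -> illegal
(5,4): flips 2 -> legal
(6,1): flips 1 -> legal
(6,4): no bracket -> illegal
(6,5): flips 2 -> legal
(6,6): flips 2 -> legal
(6,7): flips 2 -> legal
(7,1): flips 1 -> legal
(7,2): no bracket -> illegal
(7,3): no bracket -> illegal
W mobility = 9

Answer: B=8 W=9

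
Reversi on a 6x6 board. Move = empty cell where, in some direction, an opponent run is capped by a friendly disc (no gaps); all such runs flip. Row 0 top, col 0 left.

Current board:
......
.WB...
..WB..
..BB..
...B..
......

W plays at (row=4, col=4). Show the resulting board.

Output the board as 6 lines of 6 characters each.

Place W at (4,4); scan 8 dirs for brackets.
Dir NW: opp run (3,3) capped by W -> flip
Dir N: first cell '.' (not opp) -> no flip
Dir NE: first cell '.' (not opp) -> no flip
Dir W: opp run (4,3), next='.' -> no flip
Dir E: first cell '.' (not opp) -> no flip
Dir SW: first cell '.' (not opp) -> no flip
Dir S: first cell '.' (not opp) -> no flip
Dir SE: first cell '.' (not opp) -> no flip
All flips: (3,3)

Answer: ......
.WB...
..WB..
..BW..
...BW.
......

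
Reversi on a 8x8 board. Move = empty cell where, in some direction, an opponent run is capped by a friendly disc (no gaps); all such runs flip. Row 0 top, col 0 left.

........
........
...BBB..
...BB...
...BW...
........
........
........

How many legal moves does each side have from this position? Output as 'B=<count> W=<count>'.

Answer: B=3 W=3

Derivation:
-- B to move --
(3,5): no bracket -> illegal
(4,5): flips 1 -> legal
(5,3): no bracket -> illegal
(5,4): flips 1 -> legal
(5,5): flips 1 -> legal
B mobility = 3
-- W to move --
(1,2): no bracket -> illegal
(1,3): no bracket -> illegal
(1,4): flips 2 -> legal
(1,5): no bracket -> illegal
(1,6): no bracket -> illegal
(2,2): flips 1 -> legal
(2,6): no bracket -> illegal
(3,2): no bracket -> illegal
(3,5): no bracket -> illegal
(3,6): no bracket -> illegal
(4,2): flips 1 -> legal
(4,5): no bracket -> illegal
(5,2): no bracket -> illegal
(5,3): no bracket -> illegal
(5,4): no bracket -> illegal
W mobility = 3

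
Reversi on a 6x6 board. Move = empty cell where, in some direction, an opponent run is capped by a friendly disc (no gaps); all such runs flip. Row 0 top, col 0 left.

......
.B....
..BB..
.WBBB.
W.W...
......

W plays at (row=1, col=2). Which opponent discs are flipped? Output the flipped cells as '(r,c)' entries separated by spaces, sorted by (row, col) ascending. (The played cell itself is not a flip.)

Dir NW: first cell '.' (not opp) -> no flip
Dir N: first cell '.' (not opp) -> no flip
Dir NE: first cell '.' (not opp) -> no flip
Dir W: opp run (1,1), next='.' -> no flip
Dir E: first cell '.' (not opp) -> no flip
Dir SW: first cell '.' (not opp) -> no flip
Dir S: opp run (2,2) (3,2) capped by W -> flip
Dir SE: opp run (2,3) (3,4), next='.' -> no flip

Answer: (2,2) (3,2)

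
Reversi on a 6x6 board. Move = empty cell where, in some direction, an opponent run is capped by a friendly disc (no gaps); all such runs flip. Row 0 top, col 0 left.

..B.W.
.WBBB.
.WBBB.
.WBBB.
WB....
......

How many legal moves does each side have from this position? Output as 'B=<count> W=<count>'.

Answer: B=5 W=8

Derivation:
-- B to move --
(0,0): flips 1 -> legal
(0,1): flips 3 -> legal
(0,3): no bracket -> illegal
(0,5): no bracket -> illegal
(1,0): flips 2 -> legal
(1,5): no bracket -> illegal
(2,0): flips 2 -> legal
(3,0): flips 2 -> legal
(4,2): no bracket -> illegal
(5,0): no bracket -> illegal
(5,1): no bracket -> illegal
B mobility = 5
-- W to move --
(0,1): no bracket -> illegal
(0,3): flips 1 -> legal
(0,5): no bracket -> illegal
(1,5): flips 3 -> legal
(2,5): flips 3 -> legal
(3,0): no bracket -> illegal
(3,5): flips 3 -> legal
(4,2): flips 1 -> legal
(4,3): flips 1 -> legal
(4,4): flips 5 -> legal
(4,5): no bracket -> illegal
(5,0): no bracket -> illegal
(5,1): flips 1 -> legal
(5,2): no bracket -> illegal
W mobility = 8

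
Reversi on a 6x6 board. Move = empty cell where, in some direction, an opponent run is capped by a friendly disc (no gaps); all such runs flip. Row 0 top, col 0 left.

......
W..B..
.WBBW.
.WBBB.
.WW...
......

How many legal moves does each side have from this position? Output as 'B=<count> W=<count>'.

Answer: B=10 W=7

Derivation:
-- B to move --
(0,0): no bracket -> illegal
(0,1): no bracket -> illegal
(1,1): no bracket -> illegal
(1,2): no bracket -> illegal
(1,4): flips 1 -> legal
(1,5): flips 1 -> legal
(2,0): flips 1 -> legal
(2,5): flips 1 -> legal
(3,0): flips 1 -> legal
(3,5): flips 1 -> legal
(4,0): flips 1 -> legal
(4,3): no bracket -> illegal
(5,0): flips 1 -> legal
(5,1): flips 1 -> legal
(5,2): flips 1 -> legal
(5,3): no bracket -> illegal
B mobility = 10
-- W to move --
(0,2): flips 1 -> legal
(0,3): no bracket -> illegal
(0,4): flips 2 -> legal
(1,1): no bracket -> illegal
(1,2): flips 2 -> legal
(1,4): flips 2 -> legal
(2,5): no bracket -> illegal
(3,5): flips 3 -> legal
(4,3): flips 1 -> legal
(4,4): flips 1 -> legal
(4,5): no bracket -> illegal
W mobility = 7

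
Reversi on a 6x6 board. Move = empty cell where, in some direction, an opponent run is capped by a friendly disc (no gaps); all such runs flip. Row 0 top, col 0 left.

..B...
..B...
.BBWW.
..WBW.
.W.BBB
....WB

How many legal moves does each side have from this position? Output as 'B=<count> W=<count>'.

-- B to move --
(1,3): flips 1 -> legal
(1,4): flips 2 -> legal
(1,5): flips 1 -> legal
(2,5): flips 3 -> legal
(3,0): no bracket -> illegal
(3,1): flips 1 -> legal
(3,5): flips 1 -> legal
(4,0): no bracket -> illegal
(4,2): flips 1 -> legal
(5,0): no bracket -> illegal
(5,1): no bracket -> illegal
(5,2): no bracket -> illegal
(5,3): flips 1 -> legal
B mobility = 8
-- W to move --
(0,1): flips 1 -> legal
(0,3): no bracket -> illegal
(1,0): flips 1 -> legal
(1,1): no bracket -> illegal
(1,3): no bracket -> illegal
(2,0): flips 2 -> legal
(3,0): no bracket -> illegal
(3,1): no bracket -> illegal
(3,5): no bracket -> illegal
(4,2): flips 1 -> legal
(5,2): flips 1 -> legal
(5,3): flips 2 -> legal
W mobility = 6

Answer: B=8 W=6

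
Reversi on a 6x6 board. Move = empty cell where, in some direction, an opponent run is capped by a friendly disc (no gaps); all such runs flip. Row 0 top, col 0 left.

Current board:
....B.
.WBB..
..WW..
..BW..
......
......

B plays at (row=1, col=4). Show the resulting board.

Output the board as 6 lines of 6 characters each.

Answer: ....B.
.WBBB.
..WB..
..BW..
......
......

Derivation:
Place B at (1,4); scan 8 dirs for brackets.
Dir NW: first cell '.' (not opp) -> no flip
Dir N: first cell 'B' (not opp) -> no flip
Dir NE: first cell '.' (not opp) -> no flip
Dir W: first cell 'B' (not opp) -> no flip
Dir E: first cell '.' (not opp) -> no flip
Dir SW: opp run (2,3) capped by B -> flip
Dir S: first cell '.' (not opp) -> no flip
Dir SE: first cell '.' (not opp) -> no flip
All flips: (2,3)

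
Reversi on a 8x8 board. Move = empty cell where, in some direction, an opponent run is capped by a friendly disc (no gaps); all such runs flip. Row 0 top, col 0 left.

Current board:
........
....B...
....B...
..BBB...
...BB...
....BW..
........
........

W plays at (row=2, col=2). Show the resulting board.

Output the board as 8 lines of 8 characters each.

Place W at (2,2); scan 8 dirs for brackets.
Dir NW: first cell '.' (not opp) -> no flip
Dir N: first cell '.' (not opp) -> no flip
Dir NE: first cell '.' (not opp) -> no flip
Dir W: first cell '.' (not opp) -> no flip
Dir E: first cell '.' (not opp) -> no flip
Dir SW: first cell '.' (not opp) -> no flip
Dir S: opp run (3,2), next='.' -> no flip
Dir SE: opp run (3,3) (4,4) capped by W -> flip
All flips: (3,3) (4,4)

Answer: ........
....B...
..W.B...
..BWB...
...BW...
....BW..
........
........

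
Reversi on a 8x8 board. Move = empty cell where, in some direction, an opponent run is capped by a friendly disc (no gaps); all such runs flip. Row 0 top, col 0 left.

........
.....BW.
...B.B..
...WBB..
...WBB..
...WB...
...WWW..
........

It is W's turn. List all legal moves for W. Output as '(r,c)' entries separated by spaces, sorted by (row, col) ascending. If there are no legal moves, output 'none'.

Answer: (1,3) (1,4) (2,4) (2,6) (3,6) (4,6) (5,5)

Derivation:
(0,4): no bracket -> illegal
(0,5): no bracket -> illegal
(0,6): no bracket -> illegal
(1,2): no bracket -> illegal
(1,3): flips 1 -> legal
(1,4): flips 1 -> legal
(2,2): no bracket -> illegal
(2,4): flips 3 -> legal
(2,6): flips 2 -> legal
(3,2): no bracket -> illegal
(3,6): flips 4 -> legal
(4,6): flips 2 -> legal
(5,5): flips 2 -> legal
(5,6): no bracket -> illegal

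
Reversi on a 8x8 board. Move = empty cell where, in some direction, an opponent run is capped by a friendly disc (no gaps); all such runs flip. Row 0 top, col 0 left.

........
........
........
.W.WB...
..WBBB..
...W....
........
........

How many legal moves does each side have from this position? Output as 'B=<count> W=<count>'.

-- B to move --
(2,0): no bracket -> illegal
(2,1): no bracket -> illegal
(2,2): flips 1 -> legal
(2,3): flips 1 -> legal
(2,4): no bracket -> illegal
(3,0): no bracket -> illegal
(3,2): flips 1 -> legal
(4,0): no bracket -> illegal
(4,1): flips 1 -> legal
(5,1): no bracket -> illegal
(5,2): no bracket -> illegal
(5,4): no bracket -> illegal
(6,2): flips 1 -> legal
(6,3): flips 1 -> legal
(6,4): no bracket -> illegal
B mobility = 6
-- W to move --
(2,3): no bracket -> illegal
(2,4): no bracket -> illegal
(2,5): no bracket -> illegal
(3,2): no bracket -> illegal
(3,5): flips 2 -> legal
(3,6): no bracket -> illegal
(4,6): flips 3 -> legal
(5,2): no bracket -> illegal
(5,4): no bracket -> illegal
(5,5): flips 1 -> legal
(5,6): no bracket -> illegal
W mobility = 3

Answer: B=6 W=3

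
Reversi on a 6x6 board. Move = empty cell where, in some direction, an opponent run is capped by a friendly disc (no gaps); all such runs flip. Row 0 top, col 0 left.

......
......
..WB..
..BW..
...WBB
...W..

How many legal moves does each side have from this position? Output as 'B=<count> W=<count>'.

-- B to move --
(1,1): flips 2 -> legal
(1,2): flips 1 -> legal
(1,3): no bracket -> illegal
(2,1): flips 1 -> legal
(2,4): no bracket -> illegal
(3,1): no bracket -> illegal
(3,4): flips 1 -> legal
(4,2): flips 1 -> legal
(5,2): no bracket -> illegal
(5,4): flips 1 -> legal
B mobility = 6
-- W to move --
(1,2): no bracket -> illegal
(1,3): flips 1 -> legal
(1,4): no bracket -> illegal
(2,1): flips 1 -> legal
(2,4): flips 1 -> legal
(3,1): flips 1 -> legal
(3,4): no bracket -> illegal
(3,5): flips 1 -> legal
(4,1): no bracket -> illegal
(4,2): flips 1 -> legal
(5,4): no bracket -> illegal
(5,5): flips 1 -> legal
W mobility = 7

Answer: B=6 W=7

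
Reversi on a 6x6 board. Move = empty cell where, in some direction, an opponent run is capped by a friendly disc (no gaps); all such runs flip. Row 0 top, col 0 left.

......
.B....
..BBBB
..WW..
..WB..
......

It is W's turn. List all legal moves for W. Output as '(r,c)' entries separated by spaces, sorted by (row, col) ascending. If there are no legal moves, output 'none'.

(0,0): flips 2 -> legal
(0,1): no bracket -> illegal
(0,2): no bracket -> illegal
(1,0): no bracket -> illegal
(1,2): flips 1 -> legal
(1,3): flips 1 -> legal
(1,4): flips 1 -> legal
(1,5): flips 1 -> legal
(2,0): no bracket -> illegal
(2,1): no bracket -> illegal
(3,1): no bracket -> illegal
(3,4): no bracket -> illegal
(3,5): no bracket -> illegal
(4,4): flips 1 -> legal
(5,2): no bracket -> illegal
(5,3): flips 1 -> legal
(5,4): flips 1 -> legal

Answer: (0,0) (1,2) (1,3) (1,4) (1,5) (4,4) (5,3) (5,4)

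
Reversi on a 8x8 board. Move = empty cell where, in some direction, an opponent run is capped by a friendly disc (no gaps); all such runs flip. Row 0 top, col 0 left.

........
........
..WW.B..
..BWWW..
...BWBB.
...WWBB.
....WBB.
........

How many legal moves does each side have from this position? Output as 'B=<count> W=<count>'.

Answer: B=9 W=15

Derivation:
-- B to move --
(1,1): flips 3 -> legal
(1,2): flips 3 -> legal
(1,3): flips 2 -> legal
(1,4): flips 1 -> legal
(2,1): no bracket -> illegal
(2,4): flips 1 -> legal
(2,6): no bracket -> illegal
(3,1): no bracket -> illegal
(3,6): flips 3 -> legal
(4,2): no bracket -> illegal
(5,2): flips 2 -> legal
(6,2): no bracket -> illegal
(6,3): flips 3 -> legal
(7,3): flips 1 -> legal
(7,4): no bracket -> illegal
(7,5): no bracket -> illegal
B mobility = 9
-- W to move --
(1,4): no bracket -> illegal
(1,5): flips 1 -> legal
(1,6): flips 1 -> legal
(2,1): flips 2 -> legal
(2,4): no bracket -> illegal
(2,6): no bracket -> illegal
(3,1): flips 1 -> legal
(3,6): flips 1 -> legal
(3,7): flips 2 -> legal
(4,1): flips 1 -> legal
(4,2): flips 2 -> legal
(4,7): flips 2 -> legal
(5,2): flips 1 -> legal
(5,7): flips 3 -> legal
(6,7): flips 4 -> legal
(7,4): no bracket -> illegal
(7,5): flips 3 -> legal
(7,6): flips 1 -> legal
(7,7): flips 2 -> legal
W mobility = 15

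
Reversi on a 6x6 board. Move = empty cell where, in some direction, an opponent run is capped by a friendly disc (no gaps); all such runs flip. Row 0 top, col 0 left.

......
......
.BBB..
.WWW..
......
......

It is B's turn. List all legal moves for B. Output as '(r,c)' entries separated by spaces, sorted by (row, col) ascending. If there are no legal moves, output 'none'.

(2,0): no bracket -> illegal
(2,4): no bracket -> illegal
(3,0): no bracket -> illegal
(3,4): no bracket -> illegal
(4,0): flips 1 -> legal
(4,1): flips 2 -> legal
(4,2): flips 1 -> legal
(4,3): flips 2 -> legal
(4,4): flips 1 -> legal

Answer: (4,0) (4,1) (4,2) (4,3) (4,4)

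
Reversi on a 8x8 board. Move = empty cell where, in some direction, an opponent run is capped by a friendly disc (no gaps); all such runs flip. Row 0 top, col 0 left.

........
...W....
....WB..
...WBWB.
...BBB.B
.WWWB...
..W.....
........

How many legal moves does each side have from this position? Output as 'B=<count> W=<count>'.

Answer: B=9 W=6

Derivation:
-- B to move --
(0,2): no bracket -> illegal
(0,3): no bracket -> illegal
(0,4): no bracket -> illegal
(1,2): no bracket -> illegal
(1,4): flips 1 -> legal
(1,5): no bracket -> illegal
(2,2): flips 1 -> legal
(2,3): flips 2 -> legal
(2,6): flips 1 -> legal
(3,2): flips 1 -> legal
(4,0): no bracket -> illegal
(4,1): no bracket -> illegal
(4,2): no bracket -> illegal
(4,6): no bracket -> illegal
(5,0): flips 3 -> legal
(6,0): no bracket -> illegal
(6,1): flips 1 -> legal
(6,3): flips 1 -> legal
(6,4): no bracket -> illegal
(7,1): flips 2 -> legal
(7,2): no bracket -> illegal
(7,3): no bracket -> illegal
B mobility = 9
-- W to move --
(1,4): no bracket -> illegal
(1,5): flips 1 -> legal
(1,6): flips 3 -> legal
(2,3): no bracket -> illegal
(2,6): flips 1 -> legal
(2,7): no bracket -> illegal
(3,2): no bracket -> illegal
(3,7): flips 1 -> legal
(4,2): no bracket -> illegal
(4,6): no bracket -> illegal
(5,5): flips 3 -> legal
(5,6): no bracket -> illegal
(5,7): no bracket -> illegal
(6,3): no bracket -> illegal
(6,4): flips 3 -> legal
(6,5): no bracket -> illegal
W mobility = 6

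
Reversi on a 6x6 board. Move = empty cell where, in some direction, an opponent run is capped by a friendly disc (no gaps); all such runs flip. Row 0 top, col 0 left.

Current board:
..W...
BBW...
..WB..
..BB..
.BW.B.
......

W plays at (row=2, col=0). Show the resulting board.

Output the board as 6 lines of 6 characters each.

Place W at (2,0); scan 8 dirs for brackets.
Dir NW: edge -> no flip
Dir N: opp run (1,0), next='.' -> no flip
Dir NE: opp run (1,1) capped by W -> flip
Dir W: edge -> no flip
Dir E: first cell '.' (not opp) -> no flip
Dir SW: edge -> no flip
Dir S: first cell '.' (not opp) -> no flip
Dir SE: first cell '.' (not opp) -> no flip
All flips: (1,1)

Answer: ..W...
BWW...
W.WB..
..BB..
.BW.B.
......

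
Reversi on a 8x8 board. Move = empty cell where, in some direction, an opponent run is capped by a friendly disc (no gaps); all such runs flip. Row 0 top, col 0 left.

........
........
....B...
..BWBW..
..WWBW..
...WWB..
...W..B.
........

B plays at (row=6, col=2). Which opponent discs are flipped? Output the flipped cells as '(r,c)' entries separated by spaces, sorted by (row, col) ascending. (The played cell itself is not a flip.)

Dir NW: first cell '.' (not opp) -> no flip
Dir N: first cell '.' (not opp) -> no flip
Dir NE: opp run (5,3) capped by B -> flip
Dir W: first cell '.' (not opp) -> no flip
Dir E: opp run (6,3), next='.' -> no flip
Dir SW: first cell '.' (not opp) -> no flip
Dir S: first cell '.' (not opp) -> no flip
Dir SE: first cell '.' (not opp) -> no flip

Answer: (5,3)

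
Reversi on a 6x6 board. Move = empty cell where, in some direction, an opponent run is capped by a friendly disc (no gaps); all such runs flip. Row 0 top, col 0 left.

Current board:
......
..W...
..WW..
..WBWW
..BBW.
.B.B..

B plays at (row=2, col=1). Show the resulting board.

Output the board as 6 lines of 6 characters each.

Answer: ......
..W...
.BWW..
..BBWW
..BBW.
.B.B..

Derivation:
Place B at (2,1); scan 8 dirs for brackets.
Dir NW: first cell '.' (not opp) -> no flip
Dir N: first cell '.' (not opp) -> no flip
Dir NE: opp run (1,2), next='.' -> no flip
Dir W: first cell '.' (not opp) -> no flip
Dir E: opp run (2,2) (2,3), next='.' -> no flip
Dir SW: first cell '.' (not opp) -> no flip
Dir S: first cell '.' (not opp) -> no flip
Dir SE: opp run (3,2) capped by B -> flip
All flips: (3,2)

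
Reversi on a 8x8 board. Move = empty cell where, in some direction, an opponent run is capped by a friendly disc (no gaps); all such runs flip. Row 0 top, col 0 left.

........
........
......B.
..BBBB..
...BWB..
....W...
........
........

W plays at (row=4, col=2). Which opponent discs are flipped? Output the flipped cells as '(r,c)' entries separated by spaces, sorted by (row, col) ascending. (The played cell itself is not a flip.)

Answer: (4,3)

Derivation:
Dir NW: first cell '.' (not opp) -> no flip
Dir N: opp run (3,2), next='.' -> no flip
Dir NE: opp run (3,3), next='.' -> no flip
Dir W: first cell '.' (not opp) -> no flip
Dir E: opp run (4,3) capped by W -> flip
Dir SW: first cell '.' (not opp) -> no flip
Dir S: first cell '.' (not opp) -> no flip
Dir SE: first cell '.' (not opp) -> no flip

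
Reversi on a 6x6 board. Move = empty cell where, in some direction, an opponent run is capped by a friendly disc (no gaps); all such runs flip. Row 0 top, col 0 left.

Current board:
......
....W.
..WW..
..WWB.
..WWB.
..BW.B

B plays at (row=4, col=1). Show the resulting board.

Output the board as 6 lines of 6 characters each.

Place B at (4,1); scan 8 dirs for brackets.
Dir NW: first cell '.' (not opp) -> no flip
Dir N: first cell '.' (not opp) -> no flip
Dir NE: opp run (3,2) (2,3) (1,4), next='.' -> no flip
Dir W: first cell '.' (not opp) -> no flip
Dir E: opp run (4,2) (4,3) capped by B -> flip
Dir SW: first cell '.' (not opp) -> no flip
Dir S: first cell '.' (not opp) -> no flip
Dir SE: first cell 'B' (not opp) -> no flip
All flips: (4,2) (4,3)

Answer: ......
....W.
..WW..
..WWB.
.BBBB.
..BW.B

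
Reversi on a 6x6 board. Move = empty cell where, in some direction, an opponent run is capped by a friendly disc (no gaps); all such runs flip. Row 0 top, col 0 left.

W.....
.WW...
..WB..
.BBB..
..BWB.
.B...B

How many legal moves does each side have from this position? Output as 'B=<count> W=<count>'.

Answer: B=6 W=8

Derivation:
-- B to move --
(0,1): flips 1 -> legal
(0,2): flips 2 -> legal
(0,3): no bracket -> illegal
(1,0): no bracket -> illegal
(1,3): flips 1 -> legal
(2,0): no bracket -> illegal
(2,1): flips 1 -> legal
(3,4): no bracket -> illegal
(5,2): no bracket -> illegal
(5,3): flips 1 -> legal
(5,4): flips 1 -> legal
B mobility = 6
-- W to move --
(1,3): flips 2 -> legal
(1,4): no bracket -> illegal
(2,0): no bracket -> illegal
(2,1): flips 1 -> legal
(2,4): flips 1 -> legal
(3,0): no bracket -> illegal
(3,4): flips 1 -> legal
(3,5): no bracket -> illegal
(4,0): flips 1 -> legal
(4,1): flips 1 -> legal
(4,5): flips 1 -> legal
(5,0): no bracket -> illegal
(5,2): flips 2 -> legal
(5,3): no bracket -> illegal
(5,4): no bracket -> illegal
W mobility = 8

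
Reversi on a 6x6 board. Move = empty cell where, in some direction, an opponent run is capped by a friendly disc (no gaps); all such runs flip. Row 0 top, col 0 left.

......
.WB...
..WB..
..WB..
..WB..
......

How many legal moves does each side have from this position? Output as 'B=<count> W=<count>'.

-- B to move --
(0,0): flips 2 -> legal
(0,1): no bracket -> illegal
(0,2): no bracket -> illegal
(1,0): flips 1 -> legal
(1,3): no bracket -> illegal
(2,0): no bracket -> illegal
(2,1): flips 2 -> legal
(3,1): flips 1 -> legal
(4,1): flips 2 -> legal
(5,1): flips 1 -> legal
(5,2): flips 3 -> legal
(5,3): no bracket -> illegal
B mobility = 7
-- W to move --
(0,1): no bracket -> illegal
(0,2): flips 1 -> legal
(0,3): no bracket -> illegal
(1,3): flips 1 -> legal
(1,4): flips 1 -> legal
(2,1): no bracket -> illegal
(2,4): flips 2 -> legal
(3,4): flips 1 -> legal
(4,4): flips 2 -> legal
(5,2): no bracket -> illegal
(5,3): no bracket -> illegal
(5,4): flips 1 -> legal
W mobility = 7

Answer: B=7 W=7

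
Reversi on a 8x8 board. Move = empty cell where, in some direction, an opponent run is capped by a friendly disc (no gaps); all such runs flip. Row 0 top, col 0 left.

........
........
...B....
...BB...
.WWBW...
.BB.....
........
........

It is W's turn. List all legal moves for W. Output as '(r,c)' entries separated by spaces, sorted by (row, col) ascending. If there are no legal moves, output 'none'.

(1,2): no bracket -> illegal
(1,3): no bracket -> illegal
(1,4): no bracket -> illegal
(2,2): flips 1 -> legal
(2,4): flips 2 -> legal
(2,5): no bracket -> illegal
(3,2): no bracket -> illegal
(3,5): no bracket -> illegal
(4,0): no bracket -> illegal
(4,5): no bracket -> illegal
(5,0): no bracket -> illegal
(5,3): no bracket -> illegal
(5,4): no bracket -> illegal
(6,0): flips 1 -> legal
(6,1): flips 1 -> legal
(6,2): flips 1 -> legal
(6,3): flips 1 -> legal

Answer: (2,2) (2,4) (6,0) (6,1) (6,2) (6,3)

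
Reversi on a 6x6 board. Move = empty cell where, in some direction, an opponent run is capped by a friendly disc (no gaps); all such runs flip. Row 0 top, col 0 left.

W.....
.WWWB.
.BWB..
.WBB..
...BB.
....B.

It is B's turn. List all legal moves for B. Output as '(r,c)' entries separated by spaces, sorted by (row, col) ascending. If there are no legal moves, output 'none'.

(0,1): flips 2 -> legal
(0,2): flips 2 -> legal
(0,3): flips 2 -> legal
(0,4): no bracket -> illegal
(1,0): flips 3 -> legal
(2,0): no bracket -> illegal
(2,4): no bracket -> illegal
(3,0): flips 1 -> legal
(4,0): no bracket -> illegal
(4,1): flips 1 -> legal
(4,2): no bracket -> illegal

Answer: (0,1) (0,2) (0,3) (1,0) (3,0) (4,1)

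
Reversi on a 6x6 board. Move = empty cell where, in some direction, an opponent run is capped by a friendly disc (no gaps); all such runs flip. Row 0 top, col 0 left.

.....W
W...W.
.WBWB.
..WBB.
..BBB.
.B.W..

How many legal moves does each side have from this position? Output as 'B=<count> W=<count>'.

Answer: B=5 W=7

Derivation:
-- B to move --
(0,0): no bracket -> illegal
(0,1): no bracket -> illegal
(0,3): no bracket -> illegal
(0,4): flips 1 -> legal
(1,1): no bracket -> illegal
(1,2): flips 1 -> legal
(1,3): flips 1 -> legal
(1,5): no bracket -> illegal
(2,0): flips 1 -> legal
(2,5): no bracket -> illegal
(3,0): no bracket -> illegal
(3,1): flips 1 -> legal
(4,1): no bracket -> illegal
(5,2): no bracket -> illegal
(5,4): no bracket -> illegal
B mobility = 5
-- W to move --
(1,1): no bracket -> illegal
(1,2): flips 1 -> legal
(1,3): no bracket -> illegal
(1,5): no bracket -> illegal
(2,5): flips 1 -> legal
(3,1): flips 1 -> legal
(3,5): flips 3 -> legal
(4,0): no bracket -> illegal
(4,1): no bracket -> illegal
(4,5): flips 1 -> legal
(5,0): no bracket -> illegal
(5,2): flips 1 -> legal
(5,4): flips 4 -> legal
(5,5): no bracket -> illegal
W mobility = 7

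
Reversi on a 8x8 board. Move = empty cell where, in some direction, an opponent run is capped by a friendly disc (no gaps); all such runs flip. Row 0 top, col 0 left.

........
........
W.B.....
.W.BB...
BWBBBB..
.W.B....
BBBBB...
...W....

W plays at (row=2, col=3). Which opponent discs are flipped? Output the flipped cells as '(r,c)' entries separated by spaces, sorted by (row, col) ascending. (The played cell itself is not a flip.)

Dir NW: first cell '.' (not opp) -> no flip
Dir N: first cell '.' (not opp) -> no flip
Dir NE: first cell '.' (not opp) -> no flip
Dir W: opp run (2,2), next='.' -> no flip
Dir E: first cell '.' (not opp) -> no flip
Dir SW: first cell '.' (not opp) -> no flip
Dir S: opp run (3,3) (4,3) (5,3) (6,3) capped by W -> flip
Dir SE: opp run (3,4) (4,5), next='.' -> no flip

Answer: (3,3) (4,3) (5,3) (6,3)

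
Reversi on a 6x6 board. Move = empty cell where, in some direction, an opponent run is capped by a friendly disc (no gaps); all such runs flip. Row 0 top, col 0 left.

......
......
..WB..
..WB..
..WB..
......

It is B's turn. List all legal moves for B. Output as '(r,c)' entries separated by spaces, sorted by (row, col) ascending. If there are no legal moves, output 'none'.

(1,1): flips 1 -> legal
(1,2): no bracket -> illegal
(1,3): no bracket -> illegal
(2,1): flips 2 -> legal
(3,1): flips 1 -> legal
(4,1): flips 2 -> legal
(5,1): flips 1 -> legal
(5,2): no bracket -> illegal
(5,3): no bracket -> illegal

Answer: (1,1) (2,1) (3,1) (4,1) (5,1)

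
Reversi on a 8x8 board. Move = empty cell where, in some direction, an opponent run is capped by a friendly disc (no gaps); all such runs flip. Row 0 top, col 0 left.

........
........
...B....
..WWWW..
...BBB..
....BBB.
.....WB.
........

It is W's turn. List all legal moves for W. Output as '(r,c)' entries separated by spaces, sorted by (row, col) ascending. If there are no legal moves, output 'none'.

Answer: (1,2) (1,3) (1,4) (4,7) (5,2) (5,3) (6,4) (6,7) (7,7)

Derivation:
(1,2): flips 1 -> legal
(1,3): flips 1 -> legal
(1,4): flips 1 -> legal
(2,2): no bracket -> illegal
(2,4): no bracket -> illegal
(3,6): no bracket -> illegal
(4,2): no bracket -> illegal
(4,6): no bracket -> illegal
(4,7): flips 1 -> legal
(5,2): flips 1 -> legal
(5,3): flips 2 -> legal
(5,7): no bracket -> illegal
(6,3): no bracket -> illegal
(6,4): flips 2 -> legal
(6,7): flips 3 -> legal
(7,5): no bracket -> illegal
(7,6): no bracket -> illegal
(7,7): flips 3 -> legal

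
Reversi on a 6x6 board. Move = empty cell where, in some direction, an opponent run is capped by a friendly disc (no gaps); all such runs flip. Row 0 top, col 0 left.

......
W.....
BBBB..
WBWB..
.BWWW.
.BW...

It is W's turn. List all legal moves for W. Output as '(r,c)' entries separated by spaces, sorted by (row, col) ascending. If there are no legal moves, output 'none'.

Answer: (1,1) (1,2) (1,3) (1,4) (2,4) (3,4) (4,0) (5,0)

Derivation:
(1,1): flips 2 -> legal
(1,2): flips 2 -> legal
(1,3): flips 2 -> legal
(1,4): flips 1 -> legal
(2,4): flips 1 -> legal
(3,4): flips 1 -> legal
(4,0): flips 1 -> legal
(5,0): flips 2 -> legal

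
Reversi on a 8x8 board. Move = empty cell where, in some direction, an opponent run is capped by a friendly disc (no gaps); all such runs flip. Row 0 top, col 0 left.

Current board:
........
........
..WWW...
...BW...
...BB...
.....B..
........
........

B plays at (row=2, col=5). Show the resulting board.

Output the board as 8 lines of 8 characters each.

Place B at (2,5); scan 8 dirs for brackets.
Dir NW: first cell '.' (not opp) -> no flip
Dir N: first cell '.' (not opp) -> no flip
Dir NE: first cell '.' (not opp) -> no flip
Dir W: opp run (2,4) (2,3) (2,2), next='.' -> no flip
Dir E: first cell '.' (not opp) -> no flip
Dir SW: opp run (3,4) capped by B -> flip
Dir S: first cell '.' (not opp) -> no flip
Dir SE: first cell '.' (not opp) -> no flip
All flips: (3,4)

Answer: ........
........
..WWWB..
...BB...
...BB...
.....B..
........
........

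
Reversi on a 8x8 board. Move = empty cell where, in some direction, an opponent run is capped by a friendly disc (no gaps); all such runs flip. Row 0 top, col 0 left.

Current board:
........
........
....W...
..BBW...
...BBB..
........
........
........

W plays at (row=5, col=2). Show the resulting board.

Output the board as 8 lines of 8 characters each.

Answer: ........
........
....W...
..BBW...
...WBB..
..W.....
........
........

Derivation:
Place W at (5,2); scan 8 dirs for brackets.
Dir NW: first cell '.' (not opp) -> no flip
Dir N: first cell '.' (not opp) -> no flip
Dir NE: opp run (4,3) capped by W -> flip
Dir W: first cell '.' (not opp) -> no flip
Dir E: first cell '.' (not opp) -> no flip
Dir SW: first cell '.' (not opp) -> no flip
Dir S: first cell '.' (not opp) -> no flip
Dir SE: first cell '.' (not opp) -> no flip
All flips: (4,3)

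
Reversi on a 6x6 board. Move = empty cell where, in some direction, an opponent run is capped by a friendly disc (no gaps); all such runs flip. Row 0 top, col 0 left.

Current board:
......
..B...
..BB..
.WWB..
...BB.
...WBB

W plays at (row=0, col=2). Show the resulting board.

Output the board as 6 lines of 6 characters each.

Answer: ..W...
..W...
..WB..
.WWB..
...BB.
...WBB

Derivation:
Place W at (0,2); scan 8 dirs for brackets.
Dir NW: edge -> no flip
Dir N: edge -> no flip
Dir NE: edge -> no flip
Dir W: first cell '.' (not opp) -> no flip
Dir E: first cell '.' (not opp) -> no flip
Dir SW: first cell '.' (not opp) -> no flip
Dir S: opp run (1,2) (2,2) capped by W -> flip
Dir SE: first cell '.' (not opp) -> no flip
All flips: (1,2) (2,2)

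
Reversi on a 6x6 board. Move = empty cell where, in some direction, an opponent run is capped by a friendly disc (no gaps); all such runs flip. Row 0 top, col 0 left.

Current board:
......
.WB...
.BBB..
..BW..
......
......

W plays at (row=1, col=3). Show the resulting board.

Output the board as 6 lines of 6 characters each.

Place W at (1,3); scan 8 dirs for brackets.
Dir NW: first cell '.' (not opp) -> no flip
Dir N: first cell '.' (not opp) -> no flip
Dir NE: first cell '.' (not opp) -> no flip
Dir W: opp run (1,2) capped by W -> flip
Dir E: first cell '.' (not opp) -> no flip
Dir SW: opp run (2,2), next='.' -> no flip
Dir S: opp run (2,3) capped by W -> flip
Dir SE: first cell '.' (not opp) -> no flip
All flips: (1,2) (2,3)

Answer: ......
.WWW..
.BBW..
..BW..
......
......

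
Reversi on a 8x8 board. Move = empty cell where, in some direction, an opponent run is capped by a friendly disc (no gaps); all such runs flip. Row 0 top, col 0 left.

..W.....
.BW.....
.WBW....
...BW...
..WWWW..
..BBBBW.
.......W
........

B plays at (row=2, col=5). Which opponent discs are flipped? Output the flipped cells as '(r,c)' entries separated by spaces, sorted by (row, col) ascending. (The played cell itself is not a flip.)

Answer: (3,4) (4,3)

Derivation:
Dir NW: first cell '.' (not opp) -> no flip
Dir N: first cell '.' (not opp) -> no flip
Dir NE: first cell '.' (not opp) -> no flip
Dir W: first cell '.' (not opp) -> no flip
Dir E: first cell '.' (not opp) -> no flip
Dir SW: opp run (3,4) (4,3) capped by B -> flip
Dir S: first cell '.' (not opp) -> no flip
Dir SE: first cell '.' (not opp) -> no flip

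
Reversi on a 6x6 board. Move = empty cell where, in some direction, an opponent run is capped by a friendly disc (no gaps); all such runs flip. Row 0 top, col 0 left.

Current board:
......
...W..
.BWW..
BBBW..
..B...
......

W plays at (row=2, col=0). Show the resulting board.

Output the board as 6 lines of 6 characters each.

Answer: ......
...W..
WWWW..
BBBW..
..B...
......

Derivation:
Place W at (2,0); scan 8 dirs for brackets.
Dir NW: edge -> no flip
Dir N: first cell '.' (not opp) -> no flip
Dir NE: first cell '.' (not opp) -> no flip
Dir W: edge -> no flip
Dir E: opp run (2,1) capped by W -> flip
Dir SW: edge -> no flip
Dir S: opp run (3,0), next='.' -> no flip
Dir SE: opp run (3,1) (4,2), next='.' -> no flip
All flips: (2,1)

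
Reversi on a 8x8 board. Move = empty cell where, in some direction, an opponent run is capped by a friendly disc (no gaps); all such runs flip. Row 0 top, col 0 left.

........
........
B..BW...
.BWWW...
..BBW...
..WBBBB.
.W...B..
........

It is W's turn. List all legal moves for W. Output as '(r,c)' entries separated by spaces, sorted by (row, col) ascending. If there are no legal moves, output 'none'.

(1,0): no bracket -> illegal
(1,1): no bracket -> illegal
(1,2): flips 1 -> legal
(1,3): flips 1 -> legal
(1,4): flips 1 -> legal
(2,1): no bracket -> illegal
(2,2): flips 1 -> legal
(3,0): flips 1 -> legal
(4,0): no bracket -> illegal
(4,1): flips 2 -> legal
(4,5): no bracket -> illegal
(4,6): no bracket -> illegal
(4,7): no bracket -> illegal
(5,1): flips 1 -> legal
(5,7): flips 4 -> legal
(6,2): flips 1 -> legal
(6,3): flips 2 -> legal
(6,4): flips 1 -> legal
(6,6): flips 1 -> legal
(6,7): no bracket -> illegal
(7,4): no bracket -> illegal
(7,5): no bracket -> illegal
(7,6): flips 3 -> legal

Answer: (1,2) (1,3) (1,4) (2,2) (3,0) (4,1) (5,1) (5,7) (6,2) (6,3) (6,4) (6,6) (7,6)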